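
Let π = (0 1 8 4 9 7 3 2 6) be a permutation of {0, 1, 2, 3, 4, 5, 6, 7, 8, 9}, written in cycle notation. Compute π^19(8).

8 lies in the 9-cycle (0 1 8 4 9 7 3 2 6).
On a 9-cycle, π^9 is the identity, so π^19 = π^1 there (19 ≡ 1 mod 9).
Advancing 1 step from 8: 8 → 4.

4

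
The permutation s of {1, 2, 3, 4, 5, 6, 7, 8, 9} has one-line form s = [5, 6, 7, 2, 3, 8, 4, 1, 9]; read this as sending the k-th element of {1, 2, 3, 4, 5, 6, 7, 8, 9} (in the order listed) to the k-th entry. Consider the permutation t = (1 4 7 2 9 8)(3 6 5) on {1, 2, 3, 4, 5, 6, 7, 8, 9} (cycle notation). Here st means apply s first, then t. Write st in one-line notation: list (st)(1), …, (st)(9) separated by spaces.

For each element, apply s then t: 1 → 5 → 3; 2 → 6 → 5; 3 → 7 → 2; 4 → 2 → 9; 5 → 3 → 6; 6 → 8 → 1; 7 → 4 → 7; 8 → 1 → 4; 9 → 9 → 8.
So st in one-line form is 3 5 2 9 6 1 7 4 8.

3 5 2 9 6 1 7 4 8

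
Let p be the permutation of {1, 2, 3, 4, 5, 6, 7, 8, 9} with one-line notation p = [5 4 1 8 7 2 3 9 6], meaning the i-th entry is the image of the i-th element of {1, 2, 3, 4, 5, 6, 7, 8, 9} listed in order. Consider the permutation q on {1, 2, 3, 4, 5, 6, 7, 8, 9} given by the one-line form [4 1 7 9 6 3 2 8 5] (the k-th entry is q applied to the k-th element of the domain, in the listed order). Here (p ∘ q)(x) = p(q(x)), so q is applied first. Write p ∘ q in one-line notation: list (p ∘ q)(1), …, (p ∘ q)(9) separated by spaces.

8 5 3 6 2 1 4 9 7

(p ∘ q)(x) = p(q(x)). Computing each image: p(q(1)) = p(4) = 8, p(q(2)) = p(1) = 5, p(q(3)) = p(7) = 3, p(q(4)) = p(9) = 6, p(q(5)) = p(6) = 2, p(q(6)) = p(3) = 1, p(q(7)) = p(2) = 4, p(q(8)) = p(8) = 9, p(q(9)) = p(5) = 7.
Hence p ∘ q = [8 5 3 6 2 1 4 9 7].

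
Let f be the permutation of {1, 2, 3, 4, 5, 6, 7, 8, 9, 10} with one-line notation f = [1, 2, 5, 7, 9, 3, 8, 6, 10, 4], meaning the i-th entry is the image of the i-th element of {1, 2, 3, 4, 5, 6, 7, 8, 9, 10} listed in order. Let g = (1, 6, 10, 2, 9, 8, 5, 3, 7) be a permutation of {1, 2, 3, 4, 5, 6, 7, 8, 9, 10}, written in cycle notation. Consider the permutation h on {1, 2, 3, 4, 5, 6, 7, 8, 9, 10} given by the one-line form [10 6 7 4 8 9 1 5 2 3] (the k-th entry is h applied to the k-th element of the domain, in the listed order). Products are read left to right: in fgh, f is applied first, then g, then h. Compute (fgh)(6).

1

(fgh)(6) = h(g(f(6))). f(6) = 3, then g(3) = 7, then h(7) = 1, so the result is 1.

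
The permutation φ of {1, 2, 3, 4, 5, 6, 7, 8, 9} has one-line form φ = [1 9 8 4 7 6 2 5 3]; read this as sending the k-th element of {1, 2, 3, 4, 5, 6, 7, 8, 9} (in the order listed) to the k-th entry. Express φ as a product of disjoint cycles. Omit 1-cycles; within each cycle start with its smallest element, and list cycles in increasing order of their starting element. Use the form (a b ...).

Start at 2 and follow images: 2 → 9 → 3 → 8 → 5 → 7 → 2, giving the cycle (2 9 3 8 5 7).
Continuing from each remaining unvisited element yields (2 9 3 8 5 7).

(2 9 3 8 5 7)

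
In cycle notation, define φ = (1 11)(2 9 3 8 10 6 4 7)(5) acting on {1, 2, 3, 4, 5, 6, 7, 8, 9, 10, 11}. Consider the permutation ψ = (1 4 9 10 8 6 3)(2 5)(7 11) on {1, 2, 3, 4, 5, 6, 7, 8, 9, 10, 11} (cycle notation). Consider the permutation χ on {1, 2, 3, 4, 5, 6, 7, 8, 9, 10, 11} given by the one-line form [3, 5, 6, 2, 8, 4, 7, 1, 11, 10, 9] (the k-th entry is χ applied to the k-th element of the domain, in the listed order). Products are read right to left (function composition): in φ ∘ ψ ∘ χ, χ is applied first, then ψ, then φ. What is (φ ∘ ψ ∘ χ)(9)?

Chase 9: χ(9) = 11; ψ(11) = 7; φ(7) = 2. Hence (φ ∘ ψ ∘ χ)(9) = 2.

2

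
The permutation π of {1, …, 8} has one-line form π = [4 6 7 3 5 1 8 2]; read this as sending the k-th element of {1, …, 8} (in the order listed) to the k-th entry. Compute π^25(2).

3

Tracing 2 → 6 → … returns to 2 after 7 steps, so 2 lies in a 7-cycle (1, 4, 3, 7, 8, 2, 6).
Since the cycle has length 7, π^25 acts on it the same as π^4 (25 mod 7 = 4).
Stepping 4 places around the cycle: 2 → 6 → 1 → 4 → 3.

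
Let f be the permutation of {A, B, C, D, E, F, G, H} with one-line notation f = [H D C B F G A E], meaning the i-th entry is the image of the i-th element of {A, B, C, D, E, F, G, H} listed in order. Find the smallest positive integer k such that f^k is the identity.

Writing f as disjoint cycles, the cycle lengths are 5, 2, 1.
The order of f is the least common multiple of its cycle lengths: lcm(5, 2) = 10.

10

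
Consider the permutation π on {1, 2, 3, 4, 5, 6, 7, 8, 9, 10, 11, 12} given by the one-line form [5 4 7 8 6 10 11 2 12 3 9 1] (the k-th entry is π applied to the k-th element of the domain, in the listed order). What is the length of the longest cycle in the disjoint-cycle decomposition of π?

9

Decomposing into disjoint cycles gives (1, 5, 6, 10, 3, 7, 11, 9, 12)(2, 4, 8); the longest has length 9.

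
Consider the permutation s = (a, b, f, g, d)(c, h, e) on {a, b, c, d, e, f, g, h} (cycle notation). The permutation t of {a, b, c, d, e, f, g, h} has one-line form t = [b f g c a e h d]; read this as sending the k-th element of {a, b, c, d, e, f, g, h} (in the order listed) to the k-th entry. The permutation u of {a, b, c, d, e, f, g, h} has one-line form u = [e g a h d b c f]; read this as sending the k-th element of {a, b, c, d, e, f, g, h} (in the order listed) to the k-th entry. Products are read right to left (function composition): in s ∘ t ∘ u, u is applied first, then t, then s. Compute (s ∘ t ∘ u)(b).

Chase b: u(b) = g; t(g) = h; s(h) = e. Hence (s ∘ t ∘ u)(b) = e.

e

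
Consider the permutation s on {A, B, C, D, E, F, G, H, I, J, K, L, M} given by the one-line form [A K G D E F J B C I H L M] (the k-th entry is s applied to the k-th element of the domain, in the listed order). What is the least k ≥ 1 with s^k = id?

Writing s as disjoint cycles, the cycle lengths are 4, 3, 1, 1, 1, 1, 1, 1.
The order is lcm(4, 3) = 12.

12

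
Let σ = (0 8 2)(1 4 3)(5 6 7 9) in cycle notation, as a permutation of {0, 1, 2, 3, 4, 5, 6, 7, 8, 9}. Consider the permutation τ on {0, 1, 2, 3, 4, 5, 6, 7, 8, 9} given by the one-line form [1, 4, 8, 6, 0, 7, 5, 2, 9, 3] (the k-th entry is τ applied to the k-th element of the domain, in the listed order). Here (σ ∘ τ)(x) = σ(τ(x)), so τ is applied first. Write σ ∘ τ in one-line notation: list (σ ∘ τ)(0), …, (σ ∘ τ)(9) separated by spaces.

(σ ∘ τ)(x) = σ(τ(x)). Computing each image: σ(τ(0)) = σ(1) = 4, σ(τ(1)) = σ(4) = 3, σ(τ(2)) = σ(8) = 2, σ(τ(3)) = σ(6) = 7, σ(τ(4)) = σ(0) = 8, σ(τ(5)) = σ(7) = 9, σ(τ(6)) = σ(5) = 6, σ(τ(7)) = σ(2) = 0, σ(τ(8)) = σ(9) = 5, σ(τ(9)) = σ(3) = 1.
Hence σ ∘ τ = [4 3 2 7 8 9 6 0 5 1].

4 3 2 7 8 9 6 0 5 1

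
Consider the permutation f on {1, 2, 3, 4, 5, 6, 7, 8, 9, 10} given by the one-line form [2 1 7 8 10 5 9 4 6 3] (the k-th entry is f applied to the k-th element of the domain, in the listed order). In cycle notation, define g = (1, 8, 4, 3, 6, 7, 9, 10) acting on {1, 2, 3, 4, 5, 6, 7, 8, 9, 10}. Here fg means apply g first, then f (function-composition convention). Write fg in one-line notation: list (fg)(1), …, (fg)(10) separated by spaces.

4 1 5 7 10 9 6 8 3 2

Chase each element through g then f: 1 → 8 → 4; 2 → 2 → 1; 3 → 6 → 5; 4 → 3 → 7; 5 → 5 → 10; 6 → 7 → 9; 7 → 9 → 6; 8 → 4 → 8; 9 → 10 → 3; 10 → 1 → 2.
Collecting the images, fg = [4 1 5 7 10 9 6 8 3 2].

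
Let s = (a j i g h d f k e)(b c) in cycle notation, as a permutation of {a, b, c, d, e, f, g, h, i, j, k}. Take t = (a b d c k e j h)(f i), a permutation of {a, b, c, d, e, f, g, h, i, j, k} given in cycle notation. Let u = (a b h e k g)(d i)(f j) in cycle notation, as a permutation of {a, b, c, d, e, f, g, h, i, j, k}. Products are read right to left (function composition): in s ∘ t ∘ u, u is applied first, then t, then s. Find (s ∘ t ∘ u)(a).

f

Apply the permutations in order: u(a) = b, then t(b) = d, then s(d) = f. So (s ∘ t ∘ u)(a) = f.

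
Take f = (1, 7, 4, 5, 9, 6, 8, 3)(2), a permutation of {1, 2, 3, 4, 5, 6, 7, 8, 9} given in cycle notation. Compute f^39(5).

4

5 lies in the 8-cycle (1, 7, 4, 5, 9, 6, 8, 3).
On an 8-cycle, f^8 is the identity, so f^39 = f^7 there (39 ≡ 7 mod 8).
Stepping 7 places around the cycle: 5 → 9 → 6 → 8 → 3 → 1 → 7 → 4.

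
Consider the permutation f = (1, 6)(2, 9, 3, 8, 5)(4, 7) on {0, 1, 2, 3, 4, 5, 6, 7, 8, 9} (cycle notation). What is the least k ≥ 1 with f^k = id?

The disjoint cycles have lengths 5, 2, 2, 1.
Since disjoint cycles commute, ord(f) = lcm(5, 2, 2) = 10.

10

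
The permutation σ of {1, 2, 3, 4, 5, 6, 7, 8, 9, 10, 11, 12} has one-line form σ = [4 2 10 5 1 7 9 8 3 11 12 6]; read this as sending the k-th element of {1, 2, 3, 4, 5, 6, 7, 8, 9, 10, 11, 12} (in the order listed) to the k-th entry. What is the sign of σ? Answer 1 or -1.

In disjoint-cycle form the cycle lengths are 7, 3, 1, 1.
A cycle of length ℓ contributes ℓ−1 transpositions, so σ is a product of 6 + 2 = 8 transpositions — even.

1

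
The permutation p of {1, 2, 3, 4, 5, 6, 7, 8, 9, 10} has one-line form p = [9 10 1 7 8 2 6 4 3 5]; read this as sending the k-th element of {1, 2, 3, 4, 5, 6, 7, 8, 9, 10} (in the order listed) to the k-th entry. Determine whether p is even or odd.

even

In disjoint-cycle form the cycle lengths are 7, 3.
A cycle of length ℓ contributes ℓ−1 transpositions, so p is a product of 6 + 2 = 8 transpositions — even.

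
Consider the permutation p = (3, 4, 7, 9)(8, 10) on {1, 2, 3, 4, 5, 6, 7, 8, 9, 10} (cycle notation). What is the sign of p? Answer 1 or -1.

1

The cycle lengths are 4, 2, 1, 1, 1, 1.
A cycle is odd iff its length is even; p has 2 even-length cycles, so sgn(p) = (−1)^2 and p is even.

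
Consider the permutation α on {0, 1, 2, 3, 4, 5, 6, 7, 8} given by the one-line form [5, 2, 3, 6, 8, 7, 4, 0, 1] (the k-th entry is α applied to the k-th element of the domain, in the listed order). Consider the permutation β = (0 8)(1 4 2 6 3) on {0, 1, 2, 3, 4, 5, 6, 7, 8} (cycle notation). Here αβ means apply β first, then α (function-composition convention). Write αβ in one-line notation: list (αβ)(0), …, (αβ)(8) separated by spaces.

Chase each element through β then α: 0 → 8 → 1; 1 → 4 → 8; 2 → 6 → 4; 3 → 1 → 2; 4 → 2 → 3; 5 → 5 → 7; 6 → 3 → 6; 7 → 7 → 0; 8 → 0 → 5.
Collecting the images, αβ = [1 8 4 2 3 7 6 0 5].

1 8 4 2 3 7 6 0 5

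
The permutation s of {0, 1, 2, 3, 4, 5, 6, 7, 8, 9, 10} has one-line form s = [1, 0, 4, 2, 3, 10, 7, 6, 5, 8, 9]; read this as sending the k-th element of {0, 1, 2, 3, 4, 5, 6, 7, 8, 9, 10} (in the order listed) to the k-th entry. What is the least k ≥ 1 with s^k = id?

Writing s as disjoint cycles, the cycle lengths are 4, 3, 2, 2.
The order of s is the least common multiple of its cycle lengths: lcm(4, 3, 2, 2) = 12.

12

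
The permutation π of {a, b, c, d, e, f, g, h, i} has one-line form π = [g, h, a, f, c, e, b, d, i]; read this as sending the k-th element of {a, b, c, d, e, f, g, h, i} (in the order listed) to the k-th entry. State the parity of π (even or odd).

In disjoint-cycle form the cycle lengths are 8, 1.
A cycle is odd iff its length is even; π has 1 even-length cycle, so sgn(π) = (−1)^1 and π is odd.

odd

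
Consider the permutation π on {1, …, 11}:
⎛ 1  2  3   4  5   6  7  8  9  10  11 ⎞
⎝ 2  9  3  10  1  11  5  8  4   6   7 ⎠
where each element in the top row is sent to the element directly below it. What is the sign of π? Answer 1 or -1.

1

In disjoint-cycle form the cycle lengths are 9, 1, 1.
A cycle is odd iff its length is even; π has 0 even-length cycles, so sgn(π) = (−1)^0 and π is even.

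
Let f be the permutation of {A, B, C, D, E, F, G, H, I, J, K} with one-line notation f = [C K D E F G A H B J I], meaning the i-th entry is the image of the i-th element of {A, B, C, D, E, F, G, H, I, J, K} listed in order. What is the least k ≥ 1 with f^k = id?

The disjoint-cycle form of f has cycle lengths 6, 3, 1, 1.
Since disjoint cycles commute, ord(f) = lcm(6, 3) = 6.

6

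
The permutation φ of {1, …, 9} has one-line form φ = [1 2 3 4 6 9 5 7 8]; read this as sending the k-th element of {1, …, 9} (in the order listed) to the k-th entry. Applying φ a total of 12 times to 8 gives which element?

5

Tracing 8 → 7 → … returns to 8 after 5 steps, so 8 lies in a 5-cycle (5, 6, 9, 8, 7).
Powers repeat with period 5 on this cycle, and 12 mod 5 = 2, so φ^12(8) = φ^2(8).
Advancing 2 steps from 8: 8 → 7 → 5.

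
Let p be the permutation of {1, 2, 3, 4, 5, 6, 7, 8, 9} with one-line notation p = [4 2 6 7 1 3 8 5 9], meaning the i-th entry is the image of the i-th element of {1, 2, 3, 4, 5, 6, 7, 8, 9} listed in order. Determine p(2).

2

2 is element number 2 of the domain, and entry number 2 of the one-line form is 2, so p(2) = 2.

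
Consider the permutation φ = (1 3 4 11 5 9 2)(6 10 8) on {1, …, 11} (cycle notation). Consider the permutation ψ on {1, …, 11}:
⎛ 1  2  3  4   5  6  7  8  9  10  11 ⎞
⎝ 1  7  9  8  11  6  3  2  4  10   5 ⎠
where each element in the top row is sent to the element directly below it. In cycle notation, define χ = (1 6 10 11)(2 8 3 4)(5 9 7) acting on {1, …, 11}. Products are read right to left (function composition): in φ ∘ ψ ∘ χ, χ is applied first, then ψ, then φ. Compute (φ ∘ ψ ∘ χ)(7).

(φ ∘ ψ ∘ χ)(7) = φ(ψ(χ(7))). χ(7) = 5, then ψ(5) = 11, then φ(11) = 5, so the result is 5.

5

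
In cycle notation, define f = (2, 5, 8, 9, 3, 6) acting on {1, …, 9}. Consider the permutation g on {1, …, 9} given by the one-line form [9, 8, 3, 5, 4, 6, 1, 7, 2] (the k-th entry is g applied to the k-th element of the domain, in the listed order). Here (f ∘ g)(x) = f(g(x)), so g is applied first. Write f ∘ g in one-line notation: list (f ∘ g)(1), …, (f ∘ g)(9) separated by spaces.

(f ∘ g)(x) = f(g(x)). Computing each image: f(g(1)) = f(9) = 3, f(g(2)) = f(8) = 9, f(g(3)) = f(3) = 6, f(g(4)) = f(5) = 8, f(g(5)) = f(4) = 4, f(g(6)) = f(6) = 2, f(g(7)) = f(1) = 1, f(g(8)) = f(7) = 7, f(g(9)) = f(2) = 5.
Hence f ∘ g = [3 9 6 8 4 2 1 7 5].

3 9 6 8 4 2 1 7 5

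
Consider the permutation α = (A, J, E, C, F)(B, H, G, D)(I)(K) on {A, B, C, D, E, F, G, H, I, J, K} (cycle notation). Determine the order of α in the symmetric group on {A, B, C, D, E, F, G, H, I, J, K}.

The disjoint cycles have lengths 5, 4, 1, 1.
The order is lcm(5, 4) = 20.

20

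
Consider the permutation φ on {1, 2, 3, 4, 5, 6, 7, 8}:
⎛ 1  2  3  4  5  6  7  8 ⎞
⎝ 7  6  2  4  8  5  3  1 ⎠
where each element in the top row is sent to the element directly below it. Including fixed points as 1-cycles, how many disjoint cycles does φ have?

The cycle decomposition is (1, 7, 3, 2, 6, 5, 8)(4), which has 2 cycles (counting 1-cycles).

2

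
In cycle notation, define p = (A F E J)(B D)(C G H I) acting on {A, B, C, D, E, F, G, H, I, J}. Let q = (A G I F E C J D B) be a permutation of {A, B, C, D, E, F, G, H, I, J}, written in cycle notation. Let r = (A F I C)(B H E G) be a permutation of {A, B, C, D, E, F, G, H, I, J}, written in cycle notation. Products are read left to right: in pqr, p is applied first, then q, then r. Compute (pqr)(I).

Chase I: p(I) = C; q(C) = J; r(J) = J. Hence (pqr)(I) = J.

J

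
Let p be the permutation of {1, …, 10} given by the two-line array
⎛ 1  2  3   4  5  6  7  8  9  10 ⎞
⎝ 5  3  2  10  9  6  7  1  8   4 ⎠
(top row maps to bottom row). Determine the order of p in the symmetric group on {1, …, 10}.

4

The disjoint-cycle form of p has cycle lengths 4, 2, 2, 1, 1.
The order is lcm(4, 2, 2) = 4.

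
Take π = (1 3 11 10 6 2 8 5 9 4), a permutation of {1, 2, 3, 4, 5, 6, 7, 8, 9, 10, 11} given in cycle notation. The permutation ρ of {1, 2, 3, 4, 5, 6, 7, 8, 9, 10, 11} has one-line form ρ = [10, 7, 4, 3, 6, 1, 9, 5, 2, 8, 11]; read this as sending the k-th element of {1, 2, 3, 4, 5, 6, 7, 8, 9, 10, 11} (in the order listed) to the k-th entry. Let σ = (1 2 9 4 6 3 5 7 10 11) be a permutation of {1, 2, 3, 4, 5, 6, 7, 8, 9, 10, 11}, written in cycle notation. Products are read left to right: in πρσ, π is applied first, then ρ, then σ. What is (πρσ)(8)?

3

Apply the permutations in order: π(8) = 5, then ρ(5) = 6, then σ(6) = 3. So (πρσ)(8) = 3.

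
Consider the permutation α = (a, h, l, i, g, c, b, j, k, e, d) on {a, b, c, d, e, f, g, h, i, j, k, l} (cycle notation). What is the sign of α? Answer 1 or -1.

The cycle lengths are 11, 1.
A cycle is odd iff its length is even; α has 0 even-length cycles, so sgn(α) = (−1)^0 and α is even.

1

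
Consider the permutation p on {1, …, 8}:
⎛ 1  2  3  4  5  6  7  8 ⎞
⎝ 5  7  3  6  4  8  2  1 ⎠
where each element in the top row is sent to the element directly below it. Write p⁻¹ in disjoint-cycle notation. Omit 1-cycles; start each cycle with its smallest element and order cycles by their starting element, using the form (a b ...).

(1 8 6 4 5)(2 7)

First write p in disjoint cycles: (1 5 4 6 8)(2 7).
Reversing each cycle (and rotating so the smallest element leads) gives p⁻¹ = (1 8 6 4 5)(2 7).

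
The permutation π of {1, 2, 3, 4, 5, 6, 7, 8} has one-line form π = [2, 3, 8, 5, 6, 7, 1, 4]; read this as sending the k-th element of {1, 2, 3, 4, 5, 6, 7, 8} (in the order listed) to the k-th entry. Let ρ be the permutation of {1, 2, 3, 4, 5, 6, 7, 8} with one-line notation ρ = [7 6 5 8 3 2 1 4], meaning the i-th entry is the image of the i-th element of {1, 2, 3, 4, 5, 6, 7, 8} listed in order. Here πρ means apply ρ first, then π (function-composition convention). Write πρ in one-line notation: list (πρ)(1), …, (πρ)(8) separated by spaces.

1 7 6 4 8 3 2 5

Chase each element through ρ then π: 1 → 7 → 1; 2 → 6 → 7; 3 → 5 → 6; 4 → 8 → 4; 5 → 3 → 8; 6 → 2 → 3; 7 → 1 → 2; 8 → 4 → 5.
Collecting the images, πρ = [1 7 6 4 8 3 2 5].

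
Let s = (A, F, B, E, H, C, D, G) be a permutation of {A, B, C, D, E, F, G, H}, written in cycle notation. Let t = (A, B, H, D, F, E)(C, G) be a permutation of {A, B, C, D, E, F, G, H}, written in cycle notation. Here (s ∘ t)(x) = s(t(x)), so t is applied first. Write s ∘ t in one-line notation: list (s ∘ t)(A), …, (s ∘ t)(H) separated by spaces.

For each element, apply t then s: A → B → E; B → H → C; C → G → A; D → F → B; E → A → F; F → E → H; G → C → D; H → D → G.
So s ∘ t in one-line form is E C A B F H D G.

E C A B F H D G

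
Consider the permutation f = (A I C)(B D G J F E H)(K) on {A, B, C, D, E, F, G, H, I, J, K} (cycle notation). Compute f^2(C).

I

C lies in the 3-cycle (A I C).
Stepping 2 places around the cycle: C → A → I.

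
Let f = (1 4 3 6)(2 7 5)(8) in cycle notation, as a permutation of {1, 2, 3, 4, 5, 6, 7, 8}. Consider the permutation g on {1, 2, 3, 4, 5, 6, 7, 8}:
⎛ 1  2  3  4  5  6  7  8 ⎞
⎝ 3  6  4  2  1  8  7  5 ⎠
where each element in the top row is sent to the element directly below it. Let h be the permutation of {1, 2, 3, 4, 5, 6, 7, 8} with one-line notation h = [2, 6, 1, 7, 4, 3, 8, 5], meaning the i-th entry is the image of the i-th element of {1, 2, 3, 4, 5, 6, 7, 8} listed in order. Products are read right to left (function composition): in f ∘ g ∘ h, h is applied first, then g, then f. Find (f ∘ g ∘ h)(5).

7

Chase 5: h(5) = 4; g(4) = 2; f(2) = 7. Hence (f ∘ g ∘ h)(5) = 7.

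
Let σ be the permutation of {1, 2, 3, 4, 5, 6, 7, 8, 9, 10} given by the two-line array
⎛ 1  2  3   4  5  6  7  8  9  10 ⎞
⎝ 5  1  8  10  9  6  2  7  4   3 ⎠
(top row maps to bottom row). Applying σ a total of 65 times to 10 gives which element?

8

Tracing 10 → 3 → … returns to 10 after 9 steps, so 10 lies in a 9-cycle (1 5 9 4 10 3 8 7 2).
Since the cycle has length 9, σ^65 acts on it the same as σ^2 (65 mod 9 = 2).
Stepping 2 places around the cycle: 10 → 3 → 8.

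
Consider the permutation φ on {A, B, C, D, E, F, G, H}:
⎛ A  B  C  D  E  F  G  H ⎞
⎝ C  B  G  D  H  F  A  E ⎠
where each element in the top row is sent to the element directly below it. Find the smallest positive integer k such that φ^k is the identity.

6

Writing φ as disjoint cycles, the cycle lengths are 3, 2, 1, 1, 1.
The order is lcm(3, 2) = 6.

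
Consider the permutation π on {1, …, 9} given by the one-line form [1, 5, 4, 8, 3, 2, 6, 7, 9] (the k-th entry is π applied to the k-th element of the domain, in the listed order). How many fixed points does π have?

The fixed points (elements with π(x) = x) are {1, 9}, so there are 2.

2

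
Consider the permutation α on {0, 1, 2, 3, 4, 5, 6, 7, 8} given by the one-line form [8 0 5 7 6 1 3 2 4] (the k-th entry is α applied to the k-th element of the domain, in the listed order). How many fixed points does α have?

No element satisfies α(x) = x, so there are 0 fixed points.

0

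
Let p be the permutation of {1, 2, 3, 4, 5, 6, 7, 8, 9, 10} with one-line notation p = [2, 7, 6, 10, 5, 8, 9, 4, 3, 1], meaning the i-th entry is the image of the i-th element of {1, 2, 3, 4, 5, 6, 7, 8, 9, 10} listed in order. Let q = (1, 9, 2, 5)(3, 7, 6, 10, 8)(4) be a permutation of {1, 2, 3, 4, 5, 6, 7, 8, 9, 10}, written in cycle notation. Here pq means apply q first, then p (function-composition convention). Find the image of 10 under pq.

q(10) = 8, then p(8) = 4; composing gives (pq)(10) = 4.

4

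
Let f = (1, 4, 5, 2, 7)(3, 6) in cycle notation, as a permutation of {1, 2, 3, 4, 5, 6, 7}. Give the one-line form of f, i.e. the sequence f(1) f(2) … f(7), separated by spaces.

4 7 6 5 2 3 1

Each element maps to the next entry in its cycle (wrapping to the front): 1↦4, 2↦7, 3↦6, 4↦5, 5↦2, 6↦3, 7↦1.
So the one-line form is 4 7 6 5 2 3 1.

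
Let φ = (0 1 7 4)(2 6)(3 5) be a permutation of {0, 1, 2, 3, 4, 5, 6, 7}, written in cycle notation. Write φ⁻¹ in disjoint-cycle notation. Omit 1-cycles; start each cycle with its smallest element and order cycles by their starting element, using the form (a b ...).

The inverse reverses each cycle.
After reversing and putting each cycle's least element first, φ⁻¹ = (0 4 7 1)(2 6)(3 5).

(0 4 7 1)(2 6)(3 5)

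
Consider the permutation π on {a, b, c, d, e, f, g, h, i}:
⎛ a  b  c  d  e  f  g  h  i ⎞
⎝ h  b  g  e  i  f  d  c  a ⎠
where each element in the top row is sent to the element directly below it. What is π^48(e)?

d

Tracing e → i → … returns to e after 7 steps, so e lies in a 7-cycle (a, h, c, g, d, e, i).
On a 7-cycle, π^7 is the identity, so π^48 = π^6 there (48 ≡ 6 mod 7).
Advancing 6 steps from e: e → i → a → h → c → g → d.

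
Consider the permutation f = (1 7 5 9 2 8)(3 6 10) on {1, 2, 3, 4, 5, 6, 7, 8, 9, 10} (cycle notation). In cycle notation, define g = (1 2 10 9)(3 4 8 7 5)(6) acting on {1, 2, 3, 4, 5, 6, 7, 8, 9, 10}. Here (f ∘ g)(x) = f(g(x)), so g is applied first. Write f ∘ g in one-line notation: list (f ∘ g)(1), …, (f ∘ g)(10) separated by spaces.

8 3 4 1 6 10 9 5 7 2

(f ∘ g)(x) = f(g(x)). Computing each image: f(g(1)) = f(2) = 8, f(g(2)) = f(10) = 3, f(g(3)) = f(4) = 4, f(g(4)) = f(8) = 1, f(g(5)) = f(3) = 6, f(g(6)) = f(6) = 10, f(g(7)) = f(5) = 9, f(g(8)) = f(7) = 5, f(g(9)) = f(1) = 7, f(g(10)) = f(9) = 2.
Hence f ∘ g = [8 3 4 1 6 10 9 5 7 2].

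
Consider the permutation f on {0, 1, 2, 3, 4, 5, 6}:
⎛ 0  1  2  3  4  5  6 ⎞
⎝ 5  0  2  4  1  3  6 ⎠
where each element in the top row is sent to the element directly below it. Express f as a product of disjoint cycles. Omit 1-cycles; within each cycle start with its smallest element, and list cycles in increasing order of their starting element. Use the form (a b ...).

(0 5 3 4 1)

From 0: 0 → 5 → 3 → 4 → 1 → 0, closing the cycle (0 5 3 4 1).
Continuing from each remaining unvisited element yields (0 5 3 4 1).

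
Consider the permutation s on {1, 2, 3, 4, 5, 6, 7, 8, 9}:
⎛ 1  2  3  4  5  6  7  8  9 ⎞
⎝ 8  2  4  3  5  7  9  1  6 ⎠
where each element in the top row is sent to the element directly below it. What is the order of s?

Writing s as disjoint cycles, the cycle lengths are 3, 2, 2, 1, 1.
The order is lcm(3, 2, 2) = 6.

6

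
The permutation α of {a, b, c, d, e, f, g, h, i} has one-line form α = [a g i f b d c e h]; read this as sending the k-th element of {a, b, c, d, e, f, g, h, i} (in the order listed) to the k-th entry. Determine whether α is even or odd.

In disjoint-cycle form the cycle lengths are 6, 2, 1.
A cycle of length ℓ contributes ℓ−1 transpositions, so α is a product of 5 + 1 = 6 transpositions — even.

even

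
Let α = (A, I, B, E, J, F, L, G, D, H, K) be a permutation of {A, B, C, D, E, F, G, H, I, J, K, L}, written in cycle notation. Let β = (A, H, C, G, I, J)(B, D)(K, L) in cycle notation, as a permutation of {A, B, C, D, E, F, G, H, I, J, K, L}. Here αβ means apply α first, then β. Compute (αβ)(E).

(αβ)(E) = β(α(E)). α(E) = J, then β(J) = A. So (αβ)(E) = A.

A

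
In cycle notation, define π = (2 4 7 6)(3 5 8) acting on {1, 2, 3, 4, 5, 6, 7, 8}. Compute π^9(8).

8

8 lies in the 3-cycle (3 5 8).
Powers repeat with period 3 on this cycle, and 9 mod 3 = 0, so π^9(8) = π^0(8).
So π^9(8) = 8.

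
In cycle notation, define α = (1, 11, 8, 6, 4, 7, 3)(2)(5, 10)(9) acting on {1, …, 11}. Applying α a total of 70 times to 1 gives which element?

1 lies in the 7-cycle (1, 11, 8, 6, 4, 7, 3).
Since the cycle has length 7, α^70 acts on it the same as α^0 (70 mod 7 = 0).
So α^70(1) = 1.

1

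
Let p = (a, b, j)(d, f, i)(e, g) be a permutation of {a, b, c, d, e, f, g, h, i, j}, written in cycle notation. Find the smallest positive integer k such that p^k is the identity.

6

The cycle type of p is (3, 3, 2, 1, 1).
The order of p is the least common multiple of its cycle lengths: lcm(3, 3, 2) = 6.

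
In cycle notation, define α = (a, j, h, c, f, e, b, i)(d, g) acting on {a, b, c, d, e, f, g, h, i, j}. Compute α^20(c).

i

c lies in the 8-cycle (a, j, h, c, f, e, b, i).
Since the cycle has length 8, α^20 acts on it the same as α^4 (20 mod 8 = 4).
Stepping 4 places around the cycle: c → f → e → b → i.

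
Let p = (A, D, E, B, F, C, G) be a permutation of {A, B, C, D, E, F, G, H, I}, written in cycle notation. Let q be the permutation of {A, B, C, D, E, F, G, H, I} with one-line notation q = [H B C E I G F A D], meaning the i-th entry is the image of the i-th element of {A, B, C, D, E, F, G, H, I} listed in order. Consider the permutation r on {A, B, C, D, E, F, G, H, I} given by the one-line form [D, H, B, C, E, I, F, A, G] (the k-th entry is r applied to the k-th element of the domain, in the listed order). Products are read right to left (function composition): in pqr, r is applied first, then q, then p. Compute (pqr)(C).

F

Chase C: r(C) = B; q(B) = B; p(B) = F. Hence (pqr)(C) = F.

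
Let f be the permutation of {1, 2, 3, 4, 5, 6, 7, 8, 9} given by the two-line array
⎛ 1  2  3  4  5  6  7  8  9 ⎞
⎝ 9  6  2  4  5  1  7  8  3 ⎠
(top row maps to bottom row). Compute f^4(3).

Tracing 3 → 2 → … returns to 3 after 5 steps, so 3 lies in a 5-cycle (1 9 3 2 6).
Stepping 4 places around the cycle: 3 → 2 → 6 → 1 → 9.

9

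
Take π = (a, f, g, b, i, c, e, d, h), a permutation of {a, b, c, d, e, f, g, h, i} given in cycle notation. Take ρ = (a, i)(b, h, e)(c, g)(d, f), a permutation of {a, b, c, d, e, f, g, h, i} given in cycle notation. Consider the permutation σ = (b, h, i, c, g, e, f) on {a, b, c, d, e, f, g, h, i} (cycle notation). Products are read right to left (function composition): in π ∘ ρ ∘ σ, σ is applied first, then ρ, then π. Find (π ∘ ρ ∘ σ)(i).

Apply the permutations in order: σ(i) = c, then ρ(c) = g, then π(g) = b. So (π ∘ ρ ∘ σ)(i) = b.

b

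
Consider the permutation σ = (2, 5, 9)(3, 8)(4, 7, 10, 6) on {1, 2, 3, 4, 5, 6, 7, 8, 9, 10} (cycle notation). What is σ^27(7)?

4

7 lies in the 4-cycle (4, 7, 10, 6).
On a 4-cycle, σ^4 is the identity, so σ^27 = σ^3 there (27 ≡ 3 mod 4).
Stepping 3 places around the cycle: 7 → 10 → 6 → 4.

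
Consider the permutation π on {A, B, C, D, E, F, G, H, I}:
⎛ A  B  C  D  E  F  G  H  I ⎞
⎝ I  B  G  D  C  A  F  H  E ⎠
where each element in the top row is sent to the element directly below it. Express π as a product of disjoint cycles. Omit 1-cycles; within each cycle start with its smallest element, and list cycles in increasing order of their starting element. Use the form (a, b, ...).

(A, I, E, C, G, F)

From A: A → I → E → C → G → F → A, closing the cycle (A, I, E, C, G, F).
Continuing from each remaining unvisited element yields (A, I, E, C, G, F).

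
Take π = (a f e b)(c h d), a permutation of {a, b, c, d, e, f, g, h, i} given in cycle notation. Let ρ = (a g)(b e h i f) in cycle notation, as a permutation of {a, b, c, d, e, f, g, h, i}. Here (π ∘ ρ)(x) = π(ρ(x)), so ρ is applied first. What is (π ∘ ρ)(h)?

First apply ρ: ρ(h) = i, then π(i) = i. Thus (π ∘ ρ)(h) = i.

i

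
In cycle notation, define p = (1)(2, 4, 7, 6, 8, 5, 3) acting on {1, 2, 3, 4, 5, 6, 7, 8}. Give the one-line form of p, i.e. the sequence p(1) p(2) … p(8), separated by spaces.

Image by image: 1→1, 2→4, 3→2, 4→7, 5→3, 6→8, 7→6, 8→5.
So the one-line form is 1 4 2 7 3 8 6 5.

1 4 2 7 3 8 6 5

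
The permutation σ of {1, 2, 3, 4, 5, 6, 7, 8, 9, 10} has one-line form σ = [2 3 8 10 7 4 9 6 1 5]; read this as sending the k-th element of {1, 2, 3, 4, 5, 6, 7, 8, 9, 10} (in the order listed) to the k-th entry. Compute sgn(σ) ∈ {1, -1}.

-1

In disjoint-cycle form the cycle lengths are 10.
A cycle of length ℓ contributes ℓ−1 transpositions, so σ is a product of 9 transpositions — odd.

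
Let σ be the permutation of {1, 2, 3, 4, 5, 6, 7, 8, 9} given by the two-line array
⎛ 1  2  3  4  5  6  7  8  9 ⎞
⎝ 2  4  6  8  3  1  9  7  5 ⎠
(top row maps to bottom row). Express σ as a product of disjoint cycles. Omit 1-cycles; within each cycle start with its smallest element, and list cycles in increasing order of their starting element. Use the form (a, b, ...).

(1, 2, 4, 8, 7, 9, 5, 3, 6)

Iterating σ from 1 gives 1 → 2 → 4 → 8 → 7 → 9 → 5 → 3 → 6 → 1; that is the 9-cycle (1, 2, 4, 8, 7, 9, 5, 3, 6).
Continuing from each remaining unvisited element yields (1, 2, 4, 8, 7, 9, 5, 3, 6).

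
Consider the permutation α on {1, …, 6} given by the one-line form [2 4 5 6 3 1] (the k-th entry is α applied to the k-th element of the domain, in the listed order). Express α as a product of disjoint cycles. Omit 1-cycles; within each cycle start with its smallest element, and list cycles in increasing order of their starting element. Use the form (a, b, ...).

(1, 2, 4, 6)(3, 5)

Iterating α from 1 gives 1 → 2 → 4 → 6 → 1; that is the 4-cycle (1, 2, 4, 6).
Repeating from the next unused element and collecting all non-trivial cycles gives (1, 2, 4, 6)(3, 5).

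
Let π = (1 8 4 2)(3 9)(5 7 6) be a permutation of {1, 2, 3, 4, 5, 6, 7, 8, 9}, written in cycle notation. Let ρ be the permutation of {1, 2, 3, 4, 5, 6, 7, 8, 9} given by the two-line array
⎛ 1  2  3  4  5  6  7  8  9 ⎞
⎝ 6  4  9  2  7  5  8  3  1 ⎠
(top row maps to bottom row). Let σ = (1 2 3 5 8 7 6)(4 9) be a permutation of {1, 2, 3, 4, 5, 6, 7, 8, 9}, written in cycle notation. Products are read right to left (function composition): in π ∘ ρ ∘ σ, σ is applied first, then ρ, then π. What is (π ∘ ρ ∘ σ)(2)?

Chase 2: σ(2) = 3; ρ(3) = 9; π(9) = 3. Hence (π ∘ ρ ∘ σ)(2) = 3.

3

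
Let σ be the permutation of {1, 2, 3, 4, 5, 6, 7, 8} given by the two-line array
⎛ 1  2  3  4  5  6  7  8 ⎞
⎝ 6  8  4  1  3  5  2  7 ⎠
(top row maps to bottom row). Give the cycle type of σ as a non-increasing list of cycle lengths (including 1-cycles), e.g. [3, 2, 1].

The disjoint cycles are (1 6 5 3 4)(2 8 7), with lengths 5, 3 in non-increasing order.

[5, 3]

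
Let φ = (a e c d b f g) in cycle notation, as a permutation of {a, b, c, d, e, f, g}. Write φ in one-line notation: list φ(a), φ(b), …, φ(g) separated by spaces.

e f d b c g a

Each element maps to the next entry in its cycle (wrapping to the front): a→e, b→f, c→d, d→b, e→c, f→g, g→a.
Listing these in domain order gives e f d b c g a.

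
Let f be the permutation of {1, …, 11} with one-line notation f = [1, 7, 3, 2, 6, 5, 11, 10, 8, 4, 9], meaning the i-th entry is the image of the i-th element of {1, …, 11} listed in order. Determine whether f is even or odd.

In disjoint-cycle form the cycle lengths are 7, 2, 1, 1.
A cycle is odd iff its length is even; f has 1 even-length cycle, so sgn(f) = (−1)^1 and f is odd.

odd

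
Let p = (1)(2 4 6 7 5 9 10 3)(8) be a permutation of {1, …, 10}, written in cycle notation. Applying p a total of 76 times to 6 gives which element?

6 lies in the 8-cycle (2 4 6 7 5 9 10 3).
On an 8-cycle, p^8 is the identity, so p^76 = p^4 there (76 ≡ 4 mod 8).
Advancing 4 steps from 6: 6 → 7 → 5 → 9 → 10.

10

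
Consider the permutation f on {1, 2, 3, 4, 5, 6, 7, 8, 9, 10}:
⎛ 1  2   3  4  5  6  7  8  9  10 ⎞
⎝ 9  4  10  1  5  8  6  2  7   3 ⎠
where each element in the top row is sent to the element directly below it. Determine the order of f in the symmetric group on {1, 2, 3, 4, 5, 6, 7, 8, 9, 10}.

Decomposing into disjoint cycles gives cycle lengths 7, 2, 1.
The order is lcm(7, 2) = 14.

14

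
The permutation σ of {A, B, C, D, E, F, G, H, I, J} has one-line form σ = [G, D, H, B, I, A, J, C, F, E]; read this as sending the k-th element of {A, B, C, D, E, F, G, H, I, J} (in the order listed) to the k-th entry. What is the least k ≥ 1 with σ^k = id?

Decomposing into disjoint cycles gives cycle lengths 6, 2, 2.
Since disjoint cycles commute, ord(σ) = lcm(6, 2, 2) = 6.

6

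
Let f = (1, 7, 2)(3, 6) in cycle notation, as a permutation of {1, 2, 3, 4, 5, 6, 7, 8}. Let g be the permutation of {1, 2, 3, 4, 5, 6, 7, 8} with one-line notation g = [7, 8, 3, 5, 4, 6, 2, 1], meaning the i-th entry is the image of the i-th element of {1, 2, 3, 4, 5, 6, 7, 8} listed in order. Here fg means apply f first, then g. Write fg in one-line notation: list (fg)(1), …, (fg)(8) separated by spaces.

2 7 6 5 4 3 8 1

Chase each element through f then g: 1 → 7 → 2; 2 → 1 → 7; 3 → 6 → 6; 4 → 4 → 5; 5 → 5 → 4; 6 → 3 → 3; 7 → 2 → 8; 8 → 8 → 1.
So fg in one-line form is 2 7 6 5 4 3 8 1.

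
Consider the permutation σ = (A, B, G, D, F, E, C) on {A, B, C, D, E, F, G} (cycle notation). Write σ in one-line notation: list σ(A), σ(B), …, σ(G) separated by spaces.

Image by image: A↦B, B↦G, C↦A, D↦F, E↦C, F↦E, G↦D.
Listing these in domain order gives B G A F C E D.

B G A F C E D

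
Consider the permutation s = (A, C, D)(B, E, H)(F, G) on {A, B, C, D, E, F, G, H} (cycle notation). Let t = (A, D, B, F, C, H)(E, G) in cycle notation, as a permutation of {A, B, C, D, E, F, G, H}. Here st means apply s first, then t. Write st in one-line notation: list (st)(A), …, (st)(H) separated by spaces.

Chase each element through s then t: A → C → H; B → E → G; C → D → B; D → A → D; E → H → A; F → G → E; G → F → C; H → B → F.
So st in one-line form is H G B D A E C F.

H G B D A E C F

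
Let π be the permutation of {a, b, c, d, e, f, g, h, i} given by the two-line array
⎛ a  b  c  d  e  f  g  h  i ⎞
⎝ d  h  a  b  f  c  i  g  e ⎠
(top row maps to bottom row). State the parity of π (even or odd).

In disjoint-cycle form the cycle lengths are 9.
A cycle of length ℓ contributes ℓ−1 transpositions, so π is a product of 8 transpositions — even.

even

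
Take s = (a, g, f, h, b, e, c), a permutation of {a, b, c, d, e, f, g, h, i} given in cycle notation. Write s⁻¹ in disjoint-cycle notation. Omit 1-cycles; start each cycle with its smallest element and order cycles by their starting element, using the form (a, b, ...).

(a, c, e, b, h, f, g)

If s sends a → b within a cycle, s⁻¹ sends b → a; equivalently, reverse each cycle.
Reversing each cycle of s and rotating so the smallest element leads gives (a, c, e, b, h, f, g).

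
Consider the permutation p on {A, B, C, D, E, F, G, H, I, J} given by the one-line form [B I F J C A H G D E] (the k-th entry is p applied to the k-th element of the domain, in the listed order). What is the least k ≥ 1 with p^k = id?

8

Decomposing into disjoint cycles gives cycle lengths 8, 2.
The order is lcm(8, 2) = 8.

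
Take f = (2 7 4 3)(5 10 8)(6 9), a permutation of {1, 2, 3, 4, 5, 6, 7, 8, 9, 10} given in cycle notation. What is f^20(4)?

4

4 lies in the 4-cycle (2 7 4 3).
On a 4-cycle, f^4 is the identity, so f^20 = f^0 there (20 ≡ 0 mod 4).
So f^20(4) = 4.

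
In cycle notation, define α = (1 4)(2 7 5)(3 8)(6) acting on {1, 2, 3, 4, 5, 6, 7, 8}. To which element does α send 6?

6

The 1-cycle (6) fixes 6, so α(6) = 6.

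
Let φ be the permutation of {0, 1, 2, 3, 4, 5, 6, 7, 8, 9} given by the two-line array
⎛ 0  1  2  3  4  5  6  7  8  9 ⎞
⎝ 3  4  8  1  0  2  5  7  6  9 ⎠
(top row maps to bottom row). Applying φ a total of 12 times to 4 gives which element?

4

Tracing 4 → 0 → … returns to 4 after 4 steps, so 4 lies in a 4-cycle (0 3 1 4).
Since the cycle has length 4, φ^12 acts on it the same as φ^0 (12 mod 4 = 0).
So φ^12(4) = 4.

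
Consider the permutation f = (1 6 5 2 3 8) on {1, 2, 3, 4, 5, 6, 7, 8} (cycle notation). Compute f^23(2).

2 lies in the 6-cycle (1 6 5 2 3 8).
Powers repeat with period 6 on this cycle, and 23 mod 6 = 5, so f^23(2) = f^5(2).
Advancing 5 steps from 2: 2 → 3 → 8 → 1 → 6 → 5.

5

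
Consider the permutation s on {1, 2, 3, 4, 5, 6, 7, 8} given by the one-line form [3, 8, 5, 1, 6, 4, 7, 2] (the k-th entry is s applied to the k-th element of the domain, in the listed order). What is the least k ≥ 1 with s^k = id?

Decomposing into disjoint cycles gives cycle lengths 5, 2, 1.
Since disjoint cycles commute, ord(s) = lcm(5, 2) = 10.

10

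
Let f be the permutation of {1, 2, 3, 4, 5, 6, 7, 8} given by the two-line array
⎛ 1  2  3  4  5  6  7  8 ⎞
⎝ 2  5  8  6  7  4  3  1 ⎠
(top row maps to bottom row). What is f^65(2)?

1

Tracing 2 → 5 → … returns to 2 after 6 steps, so 2 lies in a 6-cycle (1 2 5 7 3 8).
Powers repeat with period 6 on this cycle, and 65 mod 6 = 5, so f^65(2) = f^5(2).
Stepping 5 places around the cycle: 2 → 5 → 7 → 3 → 8 → 1.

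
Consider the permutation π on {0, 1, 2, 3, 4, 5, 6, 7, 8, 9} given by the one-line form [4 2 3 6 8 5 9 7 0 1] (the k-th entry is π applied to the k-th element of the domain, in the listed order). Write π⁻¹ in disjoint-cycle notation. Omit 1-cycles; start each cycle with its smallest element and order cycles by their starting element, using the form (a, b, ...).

(0, 8, 4)(1, 9, 6, 3, 2)

The cycle decomposition of π is (0, 4, 8)(1, 2, 3, 6, 9).
The inverse reverses every cycle; in canonical form, π⁻¹ = (0, 8, 4)(1, 9, 6, 3, 2).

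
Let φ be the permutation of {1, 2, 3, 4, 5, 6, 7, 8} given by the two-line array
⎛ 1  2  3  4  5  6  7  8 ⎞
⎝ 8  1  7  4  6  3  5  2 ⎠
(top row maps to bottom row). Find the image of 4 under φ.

The entry below 4 in the array is 4, so φ(4) = 4.

4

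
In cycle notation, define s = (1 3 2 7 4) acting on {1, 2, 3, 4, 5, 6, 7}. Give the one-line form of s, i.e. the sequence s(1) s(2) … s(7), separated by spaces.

3 7 2 1 5 6 4

Each element maps to the next entry in its cycle (wrapping to the front): 1↦3, 2↦7, 3↦2, 4↦1, 5↦5, 6↦6, 7↦4.
Listing these in domain order gives 3 7 2 1 5 6 4.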